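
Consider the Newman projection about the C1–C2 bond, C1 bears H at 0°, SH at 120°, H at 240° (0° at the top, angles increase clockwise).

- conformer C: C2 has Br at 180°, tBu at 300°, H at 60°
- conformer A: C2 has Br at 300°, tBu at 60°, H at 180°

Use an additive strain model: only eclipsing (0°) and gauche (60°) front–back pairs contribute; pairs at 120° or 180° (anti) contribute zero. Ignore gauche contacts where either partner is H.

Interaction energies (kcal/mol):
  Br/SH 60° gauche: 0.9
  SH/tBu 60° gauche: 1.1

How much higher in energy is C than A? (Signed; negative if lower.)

C (staggered): SH–Br gauche; 0.9 = 0.9 kcal/mol.
A (staggered): SH–tBu gauche; 1.1 = 1.1 kcal/mol.
E(C) − E(A) = 0.9 − 1.1 = -0.2 kcal/mol.

-0.2 kcal/mol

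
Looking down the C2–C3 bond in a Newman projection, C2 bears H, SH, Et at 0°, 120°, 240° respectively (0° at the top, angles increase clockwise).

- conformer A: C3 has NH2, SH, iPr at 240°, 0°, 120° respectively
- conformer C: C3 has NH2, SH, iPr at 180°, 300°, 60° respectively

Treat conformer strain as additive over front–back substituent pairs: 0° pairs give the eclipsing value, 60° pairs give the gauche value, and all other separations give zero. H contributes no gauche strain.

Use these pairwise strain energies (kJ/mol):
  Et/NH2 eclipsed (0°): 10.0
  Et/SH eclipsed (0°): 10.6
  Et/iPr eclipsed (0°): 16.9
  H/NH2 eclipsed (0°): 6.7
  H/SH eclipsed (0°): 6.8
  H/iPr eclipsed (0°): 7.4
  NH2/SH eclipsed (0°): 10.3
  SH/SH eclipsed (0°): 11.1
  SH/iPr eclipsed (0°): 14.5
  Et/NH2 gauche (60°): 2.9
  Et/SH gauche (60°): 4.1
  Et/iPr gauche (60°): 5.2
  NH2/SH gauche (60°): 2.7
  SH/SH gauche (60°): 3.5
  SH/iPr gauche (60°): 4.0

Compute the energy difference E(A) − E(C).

A (eclipsed): H(0°)/SH(0°) eclipsed 6.8; SH(120°)/iPr(120°) eclipsed 14.5; Et(240°)/NH2(240°) eclipsed 10.0 → 31.3 kJ/mol.
C (staggered): SH(120°)/NH2(180°) gauche 2.7; SH(120°)/iPr(60°) gauche 4.0; Et(240°)/NH2(180°) gauche 2.9; Et(240°)/SH(300°) gauche 4.1 → 13.7 kJ/mol.
E(A) − E(C) = 31.3 − 13.7 = +17.6 kJ/mol.

+17.6 kJ/mol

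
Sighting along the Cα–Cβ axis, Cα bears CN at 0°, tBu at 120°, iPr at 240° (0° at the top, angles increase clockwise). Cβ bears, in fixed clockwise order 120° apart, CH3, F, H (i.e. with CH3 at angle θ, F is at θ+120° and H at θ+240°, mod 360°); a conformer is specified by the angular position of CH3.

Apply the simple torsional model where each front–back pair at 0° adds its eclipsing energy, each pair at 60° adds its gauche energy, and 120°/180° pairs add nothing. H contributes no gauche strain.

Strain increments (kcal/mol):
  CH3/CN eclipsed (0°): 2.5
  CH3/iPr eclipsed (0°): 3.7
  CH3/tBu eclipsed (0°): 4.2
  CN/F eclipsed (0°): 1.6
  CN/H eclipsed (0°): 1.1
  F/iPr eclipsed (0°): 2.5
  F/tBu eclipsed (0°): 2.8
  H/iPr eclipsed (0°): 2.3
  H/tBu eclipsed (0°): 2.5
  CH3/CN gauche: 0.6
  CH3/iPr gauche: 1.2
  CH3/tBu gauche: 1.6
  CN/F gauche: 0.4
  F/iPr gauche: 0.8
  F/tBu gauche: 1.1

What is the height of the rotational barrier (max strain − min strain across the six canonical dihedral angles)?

CH3 at 0° (eclipsed): CN(0°)/CH3(0°) eclipsed 2.5; tBu(120°)/F(120°) eclipsed 2.8; iPr(240°)/H(240°) eclipsed 2.3 → 7.6 kcal/mol.
CH3 at 60° (staggered): CN(0°)/CH3(60°) gauche 0.6; tBu(120°)/CH3(60°) gauche 1.6; tBu(120°)/F(180°) gauche 1.1; iPr(240°)/F(180°) gauche 0.8 → 4.1 kcal/mol.
CH3 at 120° (eclipsed): CN(0°)/H(0°) eclipsed 1.1; tBu(120°)/CH3(120°) eclipsed 4.2; iPr(240°)/F(240°) eclipsed 2.5 → 7.8 kcal/mol.
CH3 at 180° (staggered): CN(0°)/F(300°) gauche 0.4; tBu(120°)/CH3(180°) gauche 1.6; iPr(240°)/CH3(180°) gauche 1.2; iPr(240°)/F(300°) gauche 0.8 → 4.0 kcal/mol.
CH3 at 240° (eclipsed): CN(0°)/F(0°) eclipsed 1.6; tBu(120°)/H(120°) eclipsed 2.5; iPr(240°)/CH3(240°) eclipsed 3.7 → 7.8 kcal/mol.
CH3 at 300° (staggered): CN(0°)/CH3(300°) gauche 0.6; CN(0°)/F(60°) gauche 0.4; tBu(120°)/F(60°) gauche 1.1; iPr(240°)/CH3(300°) gauche 1.2 → 3.3 kcal/mol.
Max at 120° (7.8 kcal/mol), min at 300° (3.3 kcal/mol); barrier = 4.5 kcal/mol.

4.5 kcal/mol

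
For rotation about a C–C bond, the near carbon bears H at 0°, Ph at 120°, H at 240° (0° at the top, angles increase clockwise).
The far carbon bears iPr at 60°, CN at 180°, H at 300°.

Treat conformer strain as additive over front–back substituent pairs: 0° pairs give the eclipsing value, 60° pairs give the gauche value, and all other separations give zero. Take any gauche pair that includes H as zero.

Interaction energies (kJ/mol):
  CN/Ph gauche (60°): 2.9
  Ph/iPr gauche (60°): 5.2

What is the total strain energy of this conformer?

8.1 kJ/mol

This conformer (staggered): Ph–iPr gauche, Ph–CN gauche; 5.2 + 2.9 = 8.1 kJ/mol.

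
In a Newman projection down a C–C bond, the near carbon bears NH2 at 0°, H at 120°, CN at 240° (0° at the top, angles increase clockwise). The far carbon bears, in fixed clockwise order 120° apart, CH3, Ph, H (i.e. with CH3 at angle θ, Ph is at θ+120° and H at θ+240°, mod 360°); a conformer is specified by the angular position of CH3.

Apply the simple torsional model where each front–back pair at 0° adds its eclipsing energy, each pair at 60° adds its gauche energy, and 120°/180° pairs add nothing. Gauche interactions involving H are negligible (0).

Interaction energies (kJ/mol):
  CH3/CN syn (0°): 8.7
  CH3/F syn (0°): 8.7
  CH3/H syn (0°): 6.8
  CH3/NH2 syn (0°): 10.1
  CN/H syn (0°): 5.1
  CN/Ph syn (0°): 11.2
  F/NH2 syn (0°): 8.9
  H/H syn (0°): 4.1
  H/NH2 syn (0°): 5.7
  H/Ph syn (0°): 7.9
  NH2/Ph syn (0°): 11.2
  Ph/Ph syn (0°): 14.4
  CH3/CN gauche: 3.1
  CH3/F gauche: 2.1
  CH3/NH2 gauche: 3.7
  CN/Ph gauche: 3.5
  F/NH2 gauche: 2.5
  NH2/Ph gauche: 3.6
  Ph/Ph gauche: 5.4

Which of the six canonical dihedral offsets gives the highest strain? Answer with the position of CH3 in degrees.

240°

CH3 at 0° (eclipsed): NH2(0°)/CH3(0°) eclipsed 10.1; H(120°)/Ph(120°) eclipsed 7.9; CN(240°)/H(240°) eclipsed 5.1 → 23.1 kJ/mol.
CH3 at 60° (staggered): NH2(0°)/CH3(60°) gauche 3.7; CN(240°)/Ph(180°) gauche 3.5 → 7.2 kJ/mol.
CH3 at 120° (eclipsed): NH2(0°)/H(0°) eclipsed 5.7; H(120°)/CH3(120°) eclipsed 6.8; CN(240°)/Ph(240°) eclipsed 11.2 → 23.7 kJ/mol.
CH3 at 180° (staggered): NH2(0°)/Ph(300°) gauche 3.6; CN(240°)/CH3(180°) gauche 3.1; CN(240°)/Ph(300°) gauche 3.5 → 10.2 kJ/mol.
CH3 at 240° (eclipsed): NH2(0°)/Ph(0°) eclipsed 11.2; H(120°)/H(120°) eclipsed 4.1; CN(240°)/CH3(240°) eclipsed 8.7 → 24.0 kJ/mol.
CH3 at 300° (staggered): NH2(0°)/CH3(300°) gauche 3.7; NH2(0°)/Ph(60°) gauche 3.6; CN(240°)/CH3(300°) gauche 3.1 → 10.4 kJ/mol.
The maximum (24.0 kJ/mol) occurs with CH3 at 240°.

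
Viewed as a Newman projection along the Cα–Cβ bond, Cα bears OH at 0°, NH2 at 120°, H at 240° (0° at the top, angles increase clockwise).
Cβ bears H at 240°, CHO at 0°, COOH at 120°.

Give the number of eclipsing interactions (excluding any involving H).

2

Non-H eclipsing pairs: OH(0°)/CHO(0°); NH2(120°)/COOH(120°) — 2 interactions.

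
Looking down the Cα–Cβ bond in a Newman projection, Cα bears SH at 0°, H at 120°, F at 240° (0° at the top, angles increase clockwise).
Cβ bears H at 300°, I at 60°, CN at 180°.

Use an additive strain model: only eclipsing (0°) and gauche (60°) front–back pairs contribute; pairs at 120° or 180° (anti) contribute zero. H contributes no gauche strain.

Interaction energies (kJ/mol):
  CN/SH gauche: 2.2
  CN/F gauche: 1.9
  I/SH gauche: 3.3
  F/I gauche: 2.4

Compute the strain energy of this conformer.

5.2 kJ/mol

This conformer (staggered): SH(0°)/I(60°) gauche 3.3; F(240°)/CN(180°) gauche 1.9 → 5.2 kJ/mol.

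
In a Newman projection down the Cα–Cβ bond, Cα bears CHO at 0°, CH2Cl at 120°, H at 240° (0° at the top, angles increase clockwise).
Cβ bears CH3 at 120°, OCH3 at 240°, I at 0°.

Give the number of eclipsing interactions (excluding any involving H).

2

Non-H eclipsing pairs: CHO(0°)/I(0°); CH2Cl(120°)/CH3(120°) — 2 interactions.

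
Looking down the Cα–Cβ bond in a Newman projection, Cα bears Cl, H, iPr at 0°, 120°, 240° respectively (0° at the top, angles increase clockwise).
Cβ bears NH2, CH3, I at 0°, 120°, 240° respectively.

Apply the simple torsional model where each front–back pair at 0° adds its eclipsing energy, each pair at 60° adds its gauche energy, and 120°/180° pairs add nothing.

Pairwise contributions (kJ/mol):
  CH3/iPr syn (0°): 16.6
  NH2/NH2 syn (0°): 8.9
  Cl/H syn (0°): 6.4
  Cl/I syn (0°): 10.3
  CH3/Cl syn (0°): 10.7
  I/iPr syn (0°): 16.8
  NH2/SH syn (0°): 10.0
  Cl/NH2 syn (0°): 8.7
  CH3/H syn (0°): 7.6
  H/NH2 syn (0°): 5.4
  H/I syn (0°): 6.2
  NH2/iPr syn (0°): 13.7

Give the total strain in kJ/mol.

This conformer (eclipsed): Cl(0°)/NH2(0°) eclipsed 8.7; H(120°)/CH3(120°) eclipsed 7.6; iPr(240°)/I(240°) eclipsed 16.8 → 33.1 kJ/mol.

33.1 kJ/mol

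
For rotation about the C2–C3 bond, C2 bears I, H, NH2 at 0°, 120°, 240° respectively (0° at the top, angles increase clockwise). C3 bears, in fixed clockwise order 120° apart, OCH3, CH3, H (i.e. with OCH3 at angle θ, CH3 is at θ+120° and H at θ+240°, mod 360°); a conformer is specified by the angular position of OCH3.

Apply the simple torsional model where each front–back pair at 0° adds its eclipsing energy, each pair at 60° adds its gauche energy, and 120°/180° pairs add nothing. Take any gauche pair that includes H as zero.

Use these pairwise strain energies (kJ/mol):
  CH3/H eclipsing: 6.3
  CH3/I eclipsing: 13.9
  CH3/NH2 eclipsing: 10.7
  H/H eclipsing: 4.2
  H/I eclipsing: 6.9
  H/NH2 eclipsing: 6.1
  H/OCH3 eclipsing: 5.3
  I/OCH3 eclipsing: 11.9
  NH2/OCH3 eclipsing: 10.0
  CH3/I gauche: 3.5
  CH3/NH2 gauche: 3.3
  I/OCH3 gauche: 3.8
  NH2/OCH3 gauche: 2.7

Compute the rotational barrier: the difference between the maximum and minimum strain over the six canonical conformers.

OCH3 at 0° (eclipsed): I(0°)/OCH3(0°) eclipsed 11.9; H(120°)/CH3(120°) eclipsed 6.3; NH2(240°)/H(240°) eclipsed 6.1 → 24.3 kJ/mol.
OCH3 at 60° (staggered): I(0°)/OCH3(60°) gauche 3.8; NH2(240°)/CH3(180°) gauche 3.3 → 7.1 kJ/mol.
OCH3 at 120° (eclipsed): I(0°)/H(0°) eclipsed 6.9; H(120°)/OCH3(120°) eclipsed 5.3; NH2(240°)/CH3(240°) eclipsed 10.7 → 22.9 kJ/mol.
OCH3 at 180° (staggered): I(0°)/CH3(300°) gauche 3.5; NH2(240°)/OCH3(180°) gauche 2.7; NH2(240°)/CH3(300°) gauche 3.3 → 9.5 kJ/mol.
OCH3 at 240° (eclipsed): I(0°)/CH3(0°) eclipsed 13.9; H(120°)/H(120°) eclipsed 4.2; NH2(240°)/OCH3(240°) eclipsed 10.0 → 28.1 kJ/mol.
OCH3 at 300° (staggered): I(0°)/OCH3(300°) gauche 3.8; I(0°)/CH3(60°) gauche 3.5; NH2(240°)/OCH3(300°) gauche 2.7 → 10.0 kJ/mol.
Max at 240° (28.1 kJ/mol), min at 60° (7.1 kJ/mol); barrier = 21.0 kJ/mol.

21.0 kJ/mol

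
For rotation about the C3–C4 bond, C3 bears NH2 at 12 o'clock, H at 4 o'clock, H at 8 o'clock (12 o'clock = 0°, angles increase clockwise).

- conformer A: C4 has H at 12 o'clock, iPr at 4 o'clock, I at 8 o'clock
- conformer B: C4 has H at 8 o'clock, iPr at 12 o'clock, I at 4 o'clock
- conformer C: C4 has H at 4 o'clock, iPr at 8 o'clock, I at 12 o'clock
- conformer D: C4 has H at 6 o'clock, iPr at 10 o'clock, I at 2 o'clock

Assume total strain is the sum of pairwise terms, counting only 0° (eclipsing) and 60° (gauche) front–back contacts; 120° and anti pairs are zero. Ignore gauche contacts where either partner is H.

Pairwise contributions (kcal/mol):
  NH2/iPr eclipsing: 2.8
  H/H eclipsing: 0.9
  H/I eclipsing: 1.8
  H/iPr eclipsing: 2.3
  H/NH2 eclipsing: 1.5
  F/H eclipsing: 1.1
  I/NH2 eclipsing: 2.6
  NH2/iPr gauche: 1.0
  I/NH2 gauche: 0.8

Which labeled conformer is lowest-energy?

D

A (eclipsed): NH2–H eclipsed, H–iPr eclipsed, H–I eclipsed; 1.5 + 2.3 + 1.8 = 5.6 kcal/mol.
B (eclipsed): NH2–iPr eclipsed, H–I eclipsed, H–H eclipsed; 2.8 + 1.8 + 0.9 = 5.5 kcal/mol.
C (eclipsed): NH2–I eclipsed, H–H eclipsed, H–iPr eclipsed; 2.6 + 0.9 + 2.3 = 5.8 kcal/mol.
D (staggered): NH2–iPr gauche, NH2–I gauche; 1.0 + 0.8 = 1.8 kcal/mol.
D has the lowest total (1.8 kcal/mol).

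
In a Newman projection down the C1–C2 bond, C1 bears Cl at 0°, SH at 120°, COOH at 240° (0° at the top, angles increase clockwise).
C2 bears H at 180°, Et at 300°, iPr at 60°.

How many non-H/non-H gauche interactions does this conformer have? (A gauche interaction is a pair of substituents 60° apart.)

4

Non-H gauche pairs: Cl(0°)/Et(300°); Cl(0°)/iPr(60°); SH(120°)/iPr(60°); COOH(240°)/Et(300°) — 4 interactions.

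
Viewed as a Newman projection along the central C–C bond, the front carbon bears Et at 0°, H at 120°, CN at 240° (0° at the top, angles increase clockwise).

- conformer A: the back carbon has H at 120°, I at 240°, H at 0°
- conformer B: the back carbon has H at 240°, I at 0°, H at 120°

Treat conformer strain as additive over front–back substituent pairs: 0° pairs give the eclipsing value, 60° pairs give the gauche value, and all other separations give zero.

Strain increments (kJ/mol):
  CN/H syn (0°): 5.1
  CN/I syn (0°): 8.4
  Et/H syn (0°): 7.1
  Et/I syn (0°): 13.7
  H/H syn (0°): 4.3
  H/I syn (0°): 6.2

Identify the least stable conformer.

B

A (eclipsed): Et(0°)/H(0°) eclipsed 7.1; H(120°)/H(120°) eclipsed 4.3; CN(240°)/I(240°) eclipsed 8.4 → 19.8 kJ/mol.
B (eclipsed): Et(0°)/I(0°) eclipsed 13.7; H(120°)/H(120°) eclipsed 4.3; CN(240°)/H(240°) eclipsed 5.1 → 23.1 kJ/mol.
B has the highest total (23.1 kJ/mol).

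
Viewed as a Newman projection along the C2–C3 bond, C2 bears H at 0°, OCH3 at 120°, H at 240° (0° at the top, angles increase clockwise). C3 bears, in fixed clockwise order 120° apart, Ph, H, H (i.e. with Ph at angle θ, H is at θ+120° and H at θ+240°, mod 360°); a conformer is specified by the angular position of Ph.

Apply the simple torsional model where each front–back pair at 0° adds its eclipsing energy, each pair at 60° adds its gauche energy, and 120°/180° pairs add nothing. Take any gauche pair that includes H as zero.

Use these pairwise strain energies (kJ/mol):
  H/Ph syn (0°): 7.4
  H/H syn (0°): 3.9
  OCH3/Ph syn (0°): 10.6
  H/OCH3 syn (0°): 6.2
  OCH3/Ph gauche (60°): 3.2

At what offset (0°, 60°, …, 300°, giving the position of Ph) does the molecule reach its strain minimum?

Ph at 0° is eclipsed. H at 0° is eclipsed with Ph at 0° (7.4); OCH3 at 120° is eclipsed with H at 120° (6.2); H at 240° is eclipsed with H at 240° (3.9). Total 17.5 kJ/mol.
Ph at 60° is staggered. OCH3 at 120° is gauche with Ph at 60° (3.2). Total 3.2 kJ/mol.
Ph at 120° is eclipsed. H at 0° is eclipsed with H at 0° (3.9); OCH3 at 120° is eclipsed with Ph at 120° (10.6); H at 240° is eclipsed with H at 240° (3.9). Total 18.4 kJ/mol.
Ph at 180° is staggered. OCH3 at 120° is gauche with Ph at 180° (3.2). Total 3.2 kJ/mol.
Ph at 240° is eclipsed. H at 0° is eclipsed with H at 0° (3.9); OCH3 at 120° is eclipsed with H at 120° (6.2); H at 240° is eclipsed with Ph at 240° (7.4). Total 17.5 kJ/mol.
Ph at 300° (staggered): no non-H gauche contacts → 0.0 kJ/mol.
The minimum (0.0 kJ/mol) occurs with Ph at 300°.

300°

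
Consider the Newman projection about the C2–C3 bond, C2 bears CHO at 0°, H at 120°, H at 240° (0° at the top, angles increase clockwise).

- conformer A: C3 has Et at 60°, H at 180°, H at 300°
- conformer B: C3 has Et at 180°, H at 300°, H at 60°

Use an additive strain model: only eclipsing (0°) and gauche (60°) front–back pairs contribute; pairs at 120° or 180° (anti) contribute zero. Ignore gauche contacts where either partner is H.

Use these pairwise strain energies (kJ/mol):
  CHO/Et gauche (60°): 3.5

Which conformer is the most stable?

B

A is staggered. CHO at 0° is gauche with Et at 60° (3.5). Total 3.5 kJ/mol.
B (staggered): no non-H gauche contacts → 0.0 kJ/mol.
B has the lowest total (0.0 kJ/mol).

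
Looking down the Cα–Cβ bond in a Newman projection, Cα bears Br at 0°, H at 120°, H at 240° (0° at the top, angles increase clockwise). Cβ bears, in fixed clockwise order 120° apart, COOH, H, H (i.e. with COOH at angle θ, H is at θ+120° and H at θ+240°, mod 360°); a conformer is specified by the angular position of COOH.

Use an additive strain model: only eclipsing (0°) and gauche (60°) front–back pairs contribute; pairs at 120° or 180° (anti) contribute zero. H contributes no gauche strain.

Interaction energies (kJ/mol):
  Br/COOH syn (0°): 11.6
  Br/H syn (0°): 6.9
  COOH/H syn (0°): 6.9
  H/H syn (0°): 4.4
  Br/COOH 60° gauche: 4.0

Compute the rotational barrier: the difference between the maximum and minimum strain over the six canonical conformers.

COOH at 0° (eclipsed): Br(0°)/COOH(0°) eclipsed 11.6; H(120°)/H(120°) eclipsed 4.4; H(240°)/H(240°) eclipsed 4.4 → 20.4 kJ/mol.
COOH at 60° (staggered): Br(0°)/COOH(60°) gauche 4.0 → 4.0 kJ/mol.
COOH at 120° (eclipsed): Br(0°)/H(0°) eclipsed 6.9; H(120°)/COOH(120°) eclipsed 6.9; H(240°)/H(240°) eclipsed 4.4 → 18.2 kJ/mol.
COOH at 180° (staggered): no non-H gauche contacts → 0.0 kJ/mol.
COOH at 240° (eclipsed): Br(0°)/H(0°) eclipsed 6.9; H(120°)/H(120°) eclipsed 4.4; H(240°)/COOH(240°) eclipsed 6.9 → 18.2 kJ/mol.
COOH at 300° (staggered): Br(0°)/COOH(300°) gauche 4.0 → 4.0 kJ/mol.
Max at 0° (20.4 kJ/mol), min at 180° (0.0 kJ/mol); barrier = 20.4 kJ/mol.

20.4 kJ/mol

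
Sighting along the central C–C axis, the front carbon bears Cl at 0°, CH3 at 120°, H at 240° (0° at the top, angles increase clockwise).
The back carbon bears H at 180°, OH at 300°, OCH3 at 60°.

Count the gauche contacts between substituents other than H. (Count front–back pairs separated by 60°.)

3

Non-H gauche pairs: Cl(0°)/OH(300°); Cl(0°)/OCH3(60°); CH3(120°)/OCH3(60°) — 3 interactions.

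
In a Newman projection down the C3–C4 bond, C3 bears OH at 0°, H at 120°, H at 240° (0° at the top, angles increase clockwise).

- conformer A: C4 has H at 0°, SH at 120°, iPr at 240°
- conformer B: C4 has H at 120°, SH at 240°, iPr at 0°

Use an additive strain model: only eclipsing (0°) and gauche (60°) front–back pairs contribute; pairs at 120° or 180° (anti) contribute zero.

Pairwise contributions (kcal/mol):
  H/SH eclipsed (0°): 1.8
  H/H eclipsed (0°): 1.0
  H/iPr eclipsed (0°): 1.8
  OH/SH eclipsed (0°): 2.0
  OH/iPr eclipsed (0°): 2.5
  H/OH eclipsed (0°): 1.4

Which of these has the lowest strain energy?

A is eclipsed. OH at 0° is eclipsed with H at 0° (1.4); H at 120° is eclipsed with SH at 120° (1.8); H at 240° is eclipsed with iPr at 240° (1.8). Total 5.0 kcal/mol.
B is eclipsed. OH at 0° is eclipsed with iPr at 0° (2.5); H at 120° is eclipsed with H at 120° (1.0); H at 240° is eclipsed with SH at 240° (1.8). Total 5.3 kcal/mol.
A has the lowest total (5.0 kcal/mol).

A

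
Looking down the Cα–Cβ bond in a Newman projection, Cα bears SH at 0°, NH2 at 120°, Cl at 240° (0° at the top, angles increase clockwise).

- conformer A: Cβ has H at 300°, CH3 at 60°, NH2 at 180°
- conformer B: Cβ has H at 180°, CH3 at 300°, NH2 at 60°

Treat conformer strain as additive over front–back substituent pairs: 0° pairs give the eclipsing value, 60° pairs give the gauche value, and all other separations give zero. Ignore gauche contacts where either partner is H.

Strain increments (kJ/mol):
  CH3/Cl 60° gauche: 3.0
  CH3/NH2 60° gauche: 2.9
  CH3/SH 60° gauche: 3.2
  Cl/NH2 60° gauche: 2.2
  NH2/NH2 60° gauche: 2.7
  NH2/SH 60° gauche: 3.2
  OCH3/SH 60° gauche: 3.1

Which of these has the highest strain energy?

B

A is staggered. SH at 0° is gauche with CH3 at 60° (3.2); NH2 at 120° is gauche with CH3 at 60° (2.9); NH2 at 120° is gauche with NH2 at 180° (2.7); Cl at 240° is gauche with NH2 at 180° (2.2). Total 11.0 kJ/mol.
B is staggered. SH at 0° is gauche with CH3 at 300° (3.2); SH at 0° is gauche with NH2 at 60° (3.2); NH2 at 120° is gauche with NH2 at 60° (2.7); Cl at 240° is gauche with CH3 at 300° (3.0). Total 12.1 kJ/mol.
B has the highest total (12.1 kJ/mol).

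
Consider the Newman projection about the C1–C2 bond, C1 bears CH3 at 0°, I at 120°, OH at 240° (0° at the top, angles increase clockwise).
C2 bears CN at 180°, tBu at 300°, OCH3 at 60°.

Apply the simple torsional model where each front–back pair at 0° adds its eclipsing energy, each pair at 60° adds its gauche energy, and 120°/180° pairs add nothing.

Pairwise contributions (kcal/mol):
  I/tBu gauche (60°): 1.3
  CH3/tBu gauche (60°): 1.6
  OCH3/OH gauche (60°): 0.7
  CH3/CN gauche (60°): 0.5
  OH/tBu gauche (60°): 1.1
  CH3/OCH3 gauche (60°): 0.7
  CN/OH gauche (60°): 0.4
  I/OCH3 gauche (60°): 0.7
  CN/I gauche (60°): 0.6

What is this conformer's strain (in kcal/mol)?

5.1 kcal/mol

This conformer is staggered. CH3 at 0° is gauche with tBu at 300° (1.6); CH3 at 0° is gauche with OCH3 at 60° (0.7); I at 120° is gauche with CN at 180° (0.6); I at 120° is gauche with OCH3 at 60° (0.7); OH at 240° is gauche with CN at 180° (0.4); OH at 240° is gauche with tBu at 300° (1.1). Total 5.1 kcal/mol.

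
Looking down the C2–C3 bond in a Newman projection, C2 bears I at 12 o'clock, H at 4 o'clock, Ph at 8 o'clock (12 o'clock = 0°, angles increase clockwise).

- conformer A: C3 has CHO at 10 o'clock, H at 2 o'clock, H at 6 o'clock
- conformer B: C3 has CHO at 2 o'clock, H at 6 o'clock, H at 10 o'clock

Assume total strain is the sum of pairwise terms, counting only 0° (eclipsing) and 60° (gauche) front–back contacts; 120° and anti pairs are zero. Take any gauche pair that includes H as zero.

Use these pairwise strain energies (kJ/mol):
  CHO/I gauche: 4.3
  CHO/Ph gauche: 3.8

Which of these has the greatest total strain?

A

A (staggered): I(0°)/CHO(300°) gauche 4.3; Ph(240°)/CHO(300°) gauche 3.8 → 8.1 kJ/mol.
B (staggered): I(0°)/CHO(60°) gauche 4.3 → 4.3 kJ/mol.
A has the highest total (8.1 kJ/mol).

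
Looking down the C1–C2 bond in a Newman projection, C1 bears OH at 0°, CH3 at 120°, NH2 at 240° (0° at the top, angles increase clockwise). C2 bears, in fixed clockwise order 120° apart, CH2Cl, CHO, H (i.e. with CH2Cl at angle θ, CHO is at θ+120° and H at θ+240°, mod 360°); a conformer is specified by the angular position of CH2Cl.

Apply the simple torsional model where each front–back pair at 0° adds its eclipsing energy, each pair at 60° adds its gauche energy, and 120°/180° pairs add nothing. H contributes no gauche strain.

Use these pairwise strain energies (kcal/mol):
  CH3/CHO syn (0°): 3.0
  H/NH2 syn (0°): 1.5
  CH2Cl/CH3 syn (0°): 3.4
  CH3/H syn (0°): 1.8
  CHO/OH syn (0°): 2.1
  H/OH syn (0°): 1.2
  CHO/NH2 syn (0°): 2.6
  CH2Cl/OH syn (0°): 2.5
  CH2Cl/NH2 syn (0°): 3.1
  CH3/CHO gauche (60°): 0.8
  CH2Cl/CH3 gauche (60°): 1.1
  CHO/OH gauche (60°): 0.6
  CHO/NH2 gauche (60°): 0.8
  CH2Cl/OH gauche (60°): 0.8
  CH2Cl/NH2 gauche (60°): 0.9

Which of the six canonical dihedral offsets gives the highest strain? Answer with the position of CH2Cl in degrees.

120°

CH2Cl at 0° (eclipsed): OH–CH2Cl eclipsed, CH3–CHO eclipsed, NH2–H eclipsed; 2.5 + 3.0 + 1.5 = 7.0 kcal/mol.
CH2Cl at 60° (staggered): OH–CH2Cl gauche, CH3–CH2Cl gauche, CH3–CHO gauche, NH2–CHO gauche; 0.8 + 1.1 + 0.8 + 0.8 = 3.5 kcal/mol.
CH2Cl at 120° (eclipsed): OH–H eclipsed, CH3–CH2Cl eclipsed, NH2–CHO eclipsed; 1.2 + 3.4 + 2.6 = 7.2 kcal/mol.
CH2Cl at 180° (staggered): OH–CHO gauche, CH3–CH2Cl gauche, NH2–CH2Cl gauche, NH2–CHO gauche; 0.6 + 1.1 + 0.9 + 0.8 = 3.4 kcal/mol.
CH2Cl at 240° (eclipsed): OH–CHO eclipsed, CH3–H eclipsed, NH2–CH2Cl eclipsed; 2.1 + 1.8 + 3.1 = 7.0 kcal/mol.
CH2Cl at 300° (staggered): OH–CH2Cl gauche, OH–CHO gauche, CH3–CHO gauche, NH2–CH2Cl gauche; 0.8 + 0.6 + 0.8 + 0.9 = 3.1 kcal/mol.
The maximum (7.2 kcal/mol) occurs with CH2Cl at 120°.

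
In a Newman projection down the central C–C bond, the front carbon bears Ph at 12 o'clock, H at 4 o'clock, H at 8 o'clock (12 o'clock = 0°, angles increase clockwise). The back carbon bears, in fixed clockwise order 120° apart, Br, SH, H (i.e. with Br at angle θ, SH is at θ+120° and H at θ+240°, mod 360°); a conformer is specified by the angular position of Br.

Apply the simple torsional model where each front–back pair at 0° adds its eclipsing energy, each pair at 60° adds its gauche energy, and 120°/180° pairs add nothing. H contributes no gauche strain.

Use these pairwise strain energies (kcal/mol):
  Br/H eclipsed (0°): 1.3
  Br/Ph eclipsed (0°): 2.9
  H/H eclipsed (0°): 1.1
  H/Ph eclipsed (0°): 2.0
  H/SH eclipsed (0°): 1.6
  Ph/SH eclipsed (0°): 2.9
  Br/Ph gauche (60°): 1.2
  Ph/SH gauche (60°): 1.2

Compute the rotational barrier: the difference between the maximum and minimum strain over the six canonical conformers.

4.4 kcal/mol

Br at 0° (eclipsed): Ph(0°)/Br(0°) eclipsed 2.9; H(120°)/SH(120°) eclipsed 1.6; H(240°)/H(240°) eclipsed 1.1 → 5.6 kcal/mol.
Br at 60° (staggered): Ph(0°)/Br(60°) gauche 1.2 → 1.2 kcal/mol.
Br at 120° (eclipsed): Ph(0°)/H(0°) eclipsed 2.0; H(120°)/Br(120°) eclipsed 1.3; H(240°)/SH(240°) eclipsed 1.6 → 4.9 kcal/mol.
Br at 180° (staggered): Ph(0°)/SH(300°) gauche 1.2 → 1.2 kcal/mol.
Br at 240° (eclipsed): Ph(0°)/SH(0°) eclipsed 2.9; H(120°)/H(120°) eclipsed 1.1; H(240°)/Br(240°) eclipsed 1.3 → 5.3 kcal/mol.
Br at 300° (staggered): Ph(0°)/Br(300°) gauche 1.2; Ph(0°)/SH(60°) gauche 1.2 → 2.4 kcal/mol.
Max at 0° (5.6 kcal/mol), min at 60° (1.2 kcal/mol); barrier = 4.4 kcal/mol.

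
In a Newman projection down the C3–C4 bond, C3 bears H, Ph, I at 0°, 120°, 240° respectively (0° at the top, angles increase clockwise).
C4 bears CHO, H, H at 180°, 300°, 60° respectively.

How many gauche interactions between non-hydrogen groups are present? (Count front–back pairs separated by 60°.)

Non-H gauche pairs: Ph(120°)/CHO(180°); I(240°)/CHO(180°) — 2 interactions.

2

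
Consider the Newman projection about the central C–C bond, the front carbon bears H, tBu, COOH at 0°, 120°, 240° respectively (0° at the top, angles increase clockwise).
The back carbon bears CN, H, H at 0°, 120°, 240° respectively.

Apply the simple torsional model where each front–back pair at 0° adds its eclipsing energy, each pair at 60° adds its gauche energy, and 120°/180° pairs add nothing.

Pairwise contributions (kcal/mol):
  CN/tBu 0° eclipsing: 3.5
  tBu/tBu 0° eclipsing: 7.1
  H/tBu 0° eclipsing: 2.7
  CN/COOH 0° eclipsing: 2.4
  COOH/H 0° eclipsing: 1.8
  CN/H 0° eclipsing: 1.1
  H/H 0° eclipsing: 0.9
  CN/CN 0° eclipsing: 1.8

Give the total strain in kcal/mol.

5.6 kcal/mol

This conformer is eclipsed. H at 0° is eclipsed with CN at 0° (1.1); tBu at 120° is eclipsed with H at 120° (2.7); COOH at 240° is eclipsed with H at 240° (1.8). Total 5.6 kcal/mol.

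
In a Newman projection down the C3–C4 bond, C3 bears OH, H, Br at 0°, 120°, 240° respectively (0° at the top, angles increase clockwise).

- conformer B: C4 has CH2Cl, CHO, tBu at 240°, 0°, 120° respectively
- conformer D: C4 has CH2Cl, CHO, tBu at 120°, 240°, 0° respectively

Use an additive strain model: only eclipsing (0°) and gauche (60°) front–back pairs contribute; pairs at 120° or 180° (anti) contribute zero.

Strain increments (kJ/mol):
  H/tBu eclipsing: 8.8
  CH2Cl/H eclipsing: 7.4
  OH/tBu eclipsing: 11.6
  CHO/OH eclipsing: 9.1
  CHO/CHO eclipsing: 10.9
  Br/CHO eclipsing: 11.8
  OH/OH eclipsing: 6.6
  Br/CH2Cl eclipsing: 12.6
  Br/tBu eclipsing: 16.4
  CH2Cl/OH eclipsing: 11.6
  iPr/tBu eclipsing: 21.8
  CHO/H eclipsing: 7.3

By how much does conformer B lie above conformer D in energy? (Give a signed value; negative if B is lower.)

-0.3 kJ/mol

B is eclipsed. OH at 0° is eclipsed with CHO at 0° (9.1); H at 120° is eclipsed with tBu at 120° (8.8); Br at 240° is eclipsed with CH2Cl at 240° (12.6). Total 30.5 kJ/mol.
D is eclipsed. OH at 0° is eclipsed with tBu at 0° (11.6); H at 120° is eclipsed with CH2Cl at 120° (7.4); Br at 240° is eclipsed with CHO at 240° (11.8). Total 30.8 kJ/mol.
E(B) − E(D) = 30.5 − 30.8 = -0.3 kJ/mol.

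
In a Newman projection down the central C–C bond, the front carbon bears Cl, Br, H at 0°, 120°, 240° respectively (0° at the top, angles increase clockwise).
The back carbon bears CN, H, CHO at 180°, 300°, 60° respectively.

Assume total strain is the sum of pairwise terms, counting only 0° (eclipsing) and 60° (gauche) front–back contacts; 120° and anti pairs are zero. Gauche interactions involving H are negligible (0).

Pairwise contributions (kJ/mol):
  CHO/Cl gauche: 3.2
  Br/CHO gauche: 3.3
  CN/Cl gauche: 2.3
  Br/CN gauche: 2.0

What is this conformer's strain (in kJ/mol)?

8.5 kJ/mol

This conformer (staggered): Cl(0°)/CHO(60°) gauche 3.2; Br(120°)/CN(180°) gauche 2.0; Br(120°)/CHO(60°) gauche 3.3 → 8.5 kJ/mol.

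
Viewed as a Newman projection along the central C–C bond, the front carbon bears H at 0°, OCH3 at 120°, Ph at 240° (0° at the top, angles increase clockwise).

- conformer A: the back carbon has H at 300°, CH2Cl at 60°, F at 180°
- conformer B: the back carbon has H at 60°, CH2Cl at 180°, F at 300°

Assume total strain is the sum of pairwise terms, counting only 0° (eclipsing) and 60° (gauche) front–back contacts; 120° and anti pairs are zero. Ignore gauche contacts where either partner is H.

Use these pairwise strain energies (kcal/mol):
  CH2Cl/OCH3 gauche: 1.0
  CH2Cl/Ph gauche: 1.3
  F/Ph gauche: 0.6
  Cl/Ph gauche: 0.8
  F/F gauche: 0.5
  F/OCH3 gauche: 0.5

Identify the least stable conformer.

A (staggered): OCH3–CH2Cl gauche, OCH3–F gauche, Ph–F gauche; 1.0 + 0.5 + 0.6 = 2.1 kcal/mol.
B (staggered): OCH3–CH2Cl gauche, Ph–CH2Cl gauche, Ph–F gauche; 1.0 + 1.3 + 0.6 = 2.9 kcal/mol.
B has the highest total (2.9 kcal/mol).

B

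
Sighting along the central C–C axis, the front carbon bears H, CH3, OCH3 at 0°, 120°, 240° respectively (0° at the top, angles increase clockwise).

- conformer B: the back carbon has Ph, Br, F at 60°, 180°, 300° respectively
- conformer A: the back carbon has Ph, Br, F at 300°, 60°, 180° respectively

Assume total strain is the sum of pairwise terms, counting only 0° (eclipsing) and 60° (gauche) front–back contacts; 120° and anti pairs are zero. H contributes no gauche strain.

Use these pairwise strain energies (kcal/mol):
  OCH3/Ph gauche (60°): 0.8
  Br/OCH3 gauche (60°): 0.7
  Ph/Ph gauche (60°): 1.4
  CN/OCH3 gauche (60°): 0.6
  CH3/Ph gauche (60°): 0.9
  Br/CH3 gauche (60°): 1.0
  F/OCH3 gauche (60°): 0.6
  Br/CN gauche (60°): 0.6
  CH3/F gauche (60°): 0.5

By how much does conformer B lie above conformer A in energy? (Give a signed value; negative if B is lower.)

+0.3 kcal/mol

B (staggered): CH3(120°)/Ph(60°) gauche 0.9; CH3(120°)/Br(180°) gauche 1.0; OCH3(240°)/Br(180°) gauche 0.7; OCH3(240°)/F(300°) gauche 0.6 → 3.2 kcal/mol.
A (staggered): CH3(120°)/Br(60°) gauche 1.0; CH3(120°)/F(180°) gauche 0.5; OCH3(240°)/Ph(300°) gauche 0.8; OCH3(240°)/F(180°) gauche 0.6 → 2.9 kcal/mol.
E(B) − E(A) = 3.2 − 2.9 = +0.3 kcal/mol.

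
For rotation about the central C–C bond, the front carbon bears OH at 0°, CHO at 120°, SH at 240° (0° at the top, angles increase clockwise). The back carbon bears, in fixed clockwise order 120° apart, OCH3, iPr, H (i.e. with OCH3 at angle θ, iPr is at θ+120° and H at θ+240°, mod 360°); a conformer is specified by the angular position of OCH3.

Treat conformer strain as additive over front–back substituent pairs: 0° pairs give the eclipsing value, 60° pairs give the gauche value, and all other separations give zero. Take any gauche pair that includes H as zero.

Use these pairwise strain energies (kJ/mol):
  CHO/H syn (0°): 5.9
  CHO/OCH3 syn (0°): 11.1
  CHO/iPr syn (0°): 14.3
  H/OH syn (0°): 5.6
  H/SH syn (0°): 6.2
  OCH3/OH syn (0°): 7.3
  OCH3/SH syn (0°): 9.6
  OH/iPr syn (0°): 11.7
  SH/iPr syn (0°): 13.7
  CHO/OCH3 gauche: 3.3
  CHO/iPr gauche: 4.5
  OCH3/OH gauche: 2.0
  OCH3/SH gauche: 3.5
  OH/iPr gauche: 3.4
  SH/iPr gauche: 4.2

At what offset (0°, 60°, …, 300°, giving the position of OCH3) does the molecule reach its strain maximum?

OCH3 at 0° is eclipsed. OH at 0° is eclipsed with OCH3 at 0° (7.3); CHO at 120° is eclipsed with iPr at 120° (14.3); SH at 240° is eclipsed with H at 240° (6.2). Total 27.8 kJ/mol.
OCH3 at 60° is staggered. OH at 0° is gauche with OCH3 at 60° (2.0); CHO at 120° is gauche with OCH3 at 60° (3.3); CHO at 120° is gauche with iPr at 180° (4.5); SH at 240° is gauche with iPr at 180° (4.2). Total 14.0 kJ/mol.
OCH3 at 120° is eclipsed. OH at 0° is eclipsed with H at 0° (5.6); CHO at 120° is eclipsed with OCH3 at 120° (11.1); SH at 240° is eclipsed with iPr at 240° (13.7). Total 30.4 kJ/mol.
OCH3 at 180° is staggered. OH at 0° is gauche with iPr at 300° (3.4); CHO at 120° is gauche with OCH3 at 180° (3.3); SH at 240° is gauche with OCH3 at 180° (3.5); SH at 240° is gauche with iPr at 300° (4.2). Total 14.4 kJ/mol.
OCH3 at 240° is eclipsed. OH at 0° is eclipsed with iPr at 0° (11.7); CHO at 120° is eclipsed with H at 120° (5.9); SH at 240° is eclipsed with OCH3 at 240° (9.6). Total 27.2 kJ/mol.
OCH3 at 300° is staggered. OH at 0° is gauche with OCH3 at 300° (2.0); OH at 0° is gauche with iPr at 60° (3.4); CHO at 120° is gauche with iPr at 60° (4.5); SH at 240° is gauche with OCH3 at 300° (3.5). Total 13.4 kJ/mol.
The maximum (30.4 kJ/mol) occurs with OCH3 at 120°.

120°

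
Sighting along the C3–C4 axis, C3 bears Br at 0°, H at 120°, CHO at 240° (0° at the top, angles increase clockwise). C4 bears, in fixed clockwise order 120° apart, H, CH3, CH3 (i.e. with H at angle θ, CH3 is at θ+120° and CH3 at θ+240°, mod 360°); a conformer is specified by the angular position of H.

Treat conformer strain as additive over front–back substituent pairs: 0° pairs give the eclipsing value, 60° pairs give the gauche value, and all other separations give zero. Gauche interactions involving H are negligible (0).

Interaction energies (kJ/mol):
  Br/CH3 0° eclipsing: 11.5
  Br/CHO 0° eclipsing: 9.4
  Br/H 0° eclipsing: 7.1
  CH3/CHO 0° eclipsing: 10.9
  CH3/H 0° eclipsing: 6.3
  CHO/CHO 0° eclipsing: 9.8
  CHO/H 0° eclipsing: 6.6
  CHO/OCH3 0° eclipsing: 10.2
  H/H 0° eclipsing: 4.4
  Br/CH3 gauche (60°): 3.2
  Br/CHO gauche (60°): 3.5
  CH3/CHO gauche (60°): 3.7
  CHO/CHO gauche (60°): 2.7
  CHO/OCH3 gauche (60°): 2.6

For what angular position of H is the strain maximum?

H at 0° (eclipsed): Br–H eclipsed, H–CH3 eclipsed, CHO–CH3 eclipsed; 7.1 + 6.3 + 10.9 = 24.3 kJ/mol.
H at 60° (staggered): Br–CH3 gauche, CHO–CH3 gauche, CHO–CH3 gauche; 3.2 + 3.7 + 3.7 = 10.6 kJ/mol.
H at 120° (eclipsed): Br–CH3 eclipsed, H–H eclipsed, CHO–CH3 eclipsed; 11.5 + 4.4 + 10.9 = 26.8 kJ/mol.
H at 180° (staggered): Br–CH3 gauche, Br–CH3 gauche, CHO–CH3 gauche; 3.2 + 3.2 + 3.7 = 10.1 kJ/mol.
H at 240° (eclipsed): Br–CH3 eclipsed, H–CH3 eclipsed, CHO–H eclipsed; 11.5 + 6.3 + 6.6 = 24.4 kJ/mol.
H at 300° (staggered): Br–CH3 gauche, CHO–CH3 gauche; 3.2 + 3.7 = 6.9 kJ/mol.
The maximum (26.8 kJ/mol) occurs with H at 120°.

120°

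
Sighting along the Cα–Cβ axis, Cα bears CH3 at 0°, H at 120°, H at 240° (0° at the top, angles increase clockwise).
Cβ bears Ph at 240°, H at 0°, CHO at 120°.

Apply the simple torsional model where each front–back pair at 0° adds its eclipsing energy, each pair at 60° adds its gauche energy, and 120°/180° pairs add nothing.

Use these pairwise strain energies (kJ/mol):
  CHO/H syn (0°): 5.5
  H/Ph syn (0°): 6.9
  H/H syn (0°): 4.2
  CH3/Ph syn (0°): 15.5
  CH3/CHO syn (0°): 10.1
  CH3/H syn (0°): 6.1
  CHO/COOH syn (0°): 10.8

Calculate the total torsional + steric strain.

18.5 kJ/mol

This conformer is eclipsed. CH3 at 0° is eclipsed with H at 0° (6.1); H at 120° is eclipsed with CHO at 120° (5.5); H at 240° is eclipsed with Ph at 240° (6.9). Total 18.5 kJ/mol.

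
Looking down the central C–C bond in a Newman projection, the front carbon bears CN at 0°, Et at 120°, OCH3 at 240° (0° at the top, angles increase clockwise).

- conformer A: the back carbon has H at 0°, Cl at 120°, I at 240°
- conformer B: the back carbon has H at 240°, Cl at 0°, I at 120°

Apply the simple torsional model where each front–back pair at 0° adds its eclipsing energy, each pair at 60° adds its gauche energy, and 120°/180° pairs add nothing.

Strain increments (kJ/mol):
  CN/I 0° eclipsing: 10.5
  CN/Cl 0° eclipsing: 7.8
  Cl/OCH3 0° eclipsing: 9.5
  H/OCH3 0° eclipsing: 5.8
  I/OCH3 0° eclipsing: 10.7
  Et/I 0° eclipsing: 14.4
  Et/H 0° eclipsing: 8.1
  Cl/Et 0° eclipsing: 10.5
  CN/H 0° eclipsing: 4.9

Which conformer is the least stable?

A (eclipsed): CN–H eclipsed, Et–Cl eclipsed, OCH3–I eclipsed; 4.9 + 10.5 + 10.7 = 26.1 kJ/mol.
B (eclipsed): CN–Cl eclipsed, Et–I eclipsed, OCH3–H eclipsed; 7.8 + 14.4 + 5.8 = 28.0 kJ/mol.
B has the highest total (28.0 kJ/mol).

B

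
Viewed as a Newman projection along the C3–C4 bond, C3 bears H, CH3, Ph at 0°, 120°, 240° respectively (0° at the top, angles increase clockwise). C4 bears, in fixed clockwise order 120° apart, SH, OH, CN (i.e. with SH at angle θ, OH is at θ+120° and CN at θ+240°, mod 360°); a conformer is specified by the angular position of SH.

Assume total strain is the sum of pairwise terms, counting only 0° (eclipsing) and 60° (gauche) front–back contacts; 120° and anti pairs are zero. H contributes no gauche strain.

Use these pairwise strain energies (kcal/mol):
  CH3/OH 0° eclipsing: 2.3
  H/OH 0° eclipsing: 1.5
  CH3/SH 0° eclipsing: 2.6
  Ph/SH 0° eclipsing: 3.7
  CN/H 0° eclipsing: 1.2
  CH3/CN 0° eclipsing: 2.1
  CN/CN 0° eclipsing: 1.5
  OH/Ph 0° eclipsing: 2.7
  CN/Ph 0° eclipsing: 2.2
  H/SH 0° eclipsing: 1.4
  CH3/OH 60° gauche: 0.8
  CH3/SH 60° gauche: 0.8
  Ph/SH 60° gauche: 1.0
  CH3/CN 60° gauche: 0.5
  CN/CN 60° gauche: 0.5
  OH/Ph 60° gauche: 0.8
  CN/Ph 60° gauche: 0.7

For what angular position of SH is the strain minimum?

300°

SH at 0° (eclipsed): H–SH eclipsed, CH3–OH eclipsed, Ph–CN eclipsed; 1.4 + 2.3 + 2.2 = 5.9 kcal/mol.
SH at 60° (staggered): CH3–SH gauche, CH3–OH gauche, Ph–OH gauche, Ph–CN gauche; 0.8 + 0.8 + 0.8 + 0.7 = 3.1 kcal/mol.
SH at 120° (eclipsed): H–CN eclipsed, CH3–SH eclipsed, Ph–OH eclipsed; 1.2 + 2.6 + 2.7 = 6.5 kcal/mol.
SH at 180° (staggered): CH3–SH gauche, CH3–CN gauche, Ph–SH gauche, Ph–OH gauche; 0.8 + 0.5 + 1.0 + 0.8 = 3.1 kcal/mol.
SH at 240° (eclipsed): H–OH eclipsed, CH3–CN eclipsed, Ph–SH eclipsed; 1.5 + 2.1 + 3.7 = 7.3 kcal/mol.
SH at 300° (staggered): CH3–OH gauche, CH3–CN gauche, Ph–SH gauche, Ph–CN gauche; 0.8 + 0.5 + 1.0 + 0.7 = 3.0 kcal/mol.
The minimum (3.0 kcal/mol) occurs with SH at 300°.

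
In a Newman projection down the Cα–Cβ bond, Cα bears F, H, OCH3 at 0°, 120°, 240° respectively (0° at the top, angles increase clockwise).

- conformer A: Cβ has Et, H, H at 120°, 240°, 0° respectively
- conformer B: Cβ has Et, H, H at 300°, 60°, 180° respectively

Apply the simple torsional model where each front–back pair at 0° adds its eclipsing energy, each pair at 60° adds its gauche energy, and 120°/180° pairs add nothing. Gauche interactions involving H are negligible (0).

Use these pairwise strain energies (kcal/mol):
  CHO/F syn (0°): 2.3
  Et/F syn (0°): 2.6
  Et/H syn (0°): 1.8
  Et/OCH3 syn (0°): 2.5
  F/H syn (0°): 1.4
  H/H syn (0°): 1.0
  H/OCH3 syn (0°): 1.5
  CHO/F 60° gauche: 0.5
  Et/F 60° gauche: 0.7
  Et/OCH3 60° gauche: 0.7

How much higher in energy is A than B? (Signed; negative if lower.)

A is eclipsed. F at 0° is eclipsed with H at 0° (1.4); H at 120° is eclipsed with Et at 120° (1.8); OCH3 at 240° is eclipsed with H at 240° (1.5). Total 4.7 kcal/mol.
B is staggered. F at 0° is gauche with Et at 300° (0.7); OCH3 at 240° is gauche with Et at 300° (0.7). Total 1.4 kcal/mol.
E(A) − E(B) = 4.7 − 1.4 = +3.3 kcal/mol.

+3.3 kcal/mol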